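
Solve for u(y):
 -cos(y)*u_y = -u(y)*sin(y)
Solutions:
 u(y) = C1/cos(y)


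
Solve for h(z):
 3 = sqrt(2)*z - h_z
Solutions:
 h(z) = C1 + sqrt(2)*z^2/2 - 3*z


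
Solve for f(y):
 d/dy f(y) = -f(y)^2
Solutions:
 f(y) = 1/(C1 + y)


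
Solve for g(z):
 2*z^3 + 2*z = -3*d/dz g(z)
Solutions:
 g(z) = C1 - z^4/6 - z^2/3


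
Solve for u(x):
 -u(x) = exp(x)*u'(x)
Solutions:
 u(x) = C1*exp(exp(-x))


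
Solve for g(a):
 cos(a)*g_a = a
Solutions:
 g(a) = C1 + Integral(a/cos(a), a)


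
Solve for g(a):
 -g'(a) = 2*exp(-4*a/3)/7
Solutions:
 g(a) = C1 + 3*exp(-4*a/3)/14


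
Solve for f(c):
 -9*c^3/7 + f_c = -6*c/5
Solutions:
 f(c) = C1 + 9*c^4/28 - 3*c^2/5


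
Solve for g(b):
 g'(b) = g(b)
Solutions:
 g(b) = C1*exp(b)


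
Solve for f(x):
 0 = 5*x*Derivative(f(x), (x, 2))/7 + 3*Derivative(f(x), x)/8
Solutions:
 f(x) = C1 + C2*x^(19/40)


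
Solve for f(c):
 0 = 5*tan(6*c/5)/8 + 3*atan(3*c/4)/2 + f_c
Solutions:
 f(c) = C1 - 3*c*atan(3*c/4)/2 + log(9*c^2 + 16) + 25*log(cos(6*c/5))/48


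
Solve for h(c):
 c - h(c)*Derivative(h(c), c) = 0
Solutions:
 h(c) = -sqrt(C1 + c^2)
 h(c) = sqrt(C1 + c^2)


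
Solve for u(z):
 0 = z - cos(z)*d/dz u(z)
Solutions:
 u(z) = C1 + Integral(z/cos(z), z)


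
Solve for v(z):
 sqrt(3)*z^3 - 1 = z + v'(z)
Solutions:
 v(z) = C1 + sqrt(3)*z^4/4 - z^2/2 - z


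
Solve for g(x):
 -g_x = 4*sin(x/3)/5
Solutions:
 g(x) = C1 + 12*cos(x/3)/5


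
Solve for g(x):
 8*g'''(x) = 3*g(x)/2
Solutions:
 g(x) = C3*exp(2^(2/3)*3^(1/3)*x/4) + (C1*sin(2^(2/3)*3^(5/6)*x/8) + C2*cos(2^(2/3)*3^(5/6)*x/8))*exp(-2^(2/3)*3^(1/3)*x/8)


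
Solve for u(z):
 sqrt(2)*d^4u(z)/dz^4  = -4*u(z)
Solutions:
 u(z) = (C1*sin(2^(7/8)*z/2) + C2*cos(2^(7/8)*z/2))*exp(-2^(7/8)*z/2) + (C3*sin(2^(7/8)*z/2) + C4*cos(2^(7/8)*z/2))*exp(2^(7/8)*z/2)


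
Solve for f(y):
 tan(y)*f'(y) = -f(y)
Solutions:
 f(y) = C1/sin(y)


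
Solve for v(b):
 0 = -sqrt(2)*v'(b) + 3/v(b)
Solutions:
 v(b) = -sqrt(C1 + 3*sqrt(2)*b)
 v(b) = sqrt(C1 + 3*sqrt(2)*b)


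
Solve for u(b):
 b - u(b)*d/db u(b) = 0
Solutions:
 u(b) = -sqrt(C1 + b^2)
 u(b) = sqrt(C1 + b^2)


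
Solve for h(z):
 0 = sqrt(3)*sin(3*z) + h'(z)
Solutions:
 h(z) = C1 + sqrt(3)*cos(3*z)/3


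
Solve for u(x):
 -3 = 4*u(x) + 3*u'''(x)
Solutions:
 u(x) = C3*exp(-6^(2/3)*x/3) + (C1*sin(2^(2/3)*3^(1/6)*x/2) + C2*cos(2^(2/3)*3^(1/6)*x/2))*exp(6^(2/3)*x/6) - 3/4


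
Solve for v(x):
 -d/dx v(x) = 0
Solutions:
 v(x) = C1


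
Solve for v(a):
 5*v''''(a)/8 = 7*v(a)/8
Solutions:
 v(a) = C1*exp(-5^(3/4)*7^(1/4)*a/5) + C2*exp(5^(3/4)*7^(1/4)*a/5) + C3*sin(5^(3/4)*7^(1/4)*a/5) + C4*cos(5^(3/4)*7^(1/4)*a/5)


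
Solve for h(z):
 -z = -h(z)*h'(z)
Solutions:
 h(z) = -sqrt(C1 + z^2)
 h(z) = sqrt(C1 + z^2)


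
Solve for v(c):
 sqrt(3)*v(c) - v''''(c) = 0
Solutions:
 v(c) = C1*exp(-3^(1/8)*c) + C2*exp(3^(1/8)*c) + C3*sin(3^(1/8)*c) + C4*cos(3^(1/8)*c)


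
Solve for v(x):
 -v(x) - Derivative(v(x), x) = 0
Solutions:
 v(x) = C1*exp(-x)


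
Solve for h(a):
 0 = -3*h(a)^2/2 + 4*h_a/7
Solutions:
 h(a) = -8/(C1 + 21*a)


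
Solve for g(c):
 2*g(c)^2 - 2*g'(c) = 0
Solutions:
 g(c) = -1/(C1 + c)


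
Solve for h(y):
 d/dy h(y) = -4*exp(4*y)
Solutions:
 h(y) = C1 - exp(4*y)


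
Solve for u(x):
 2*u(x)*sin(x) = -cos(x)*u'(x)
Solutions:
 u(x) = C1*cos(x)^2


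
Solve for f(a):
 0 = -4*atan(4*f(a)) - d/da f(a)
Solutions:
 Integral(1/atan(4*_y), (_y, f(a))) = C1 - 4*a


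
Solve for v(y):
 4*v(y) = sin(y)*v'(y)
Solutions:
 v(y) = C1*(cos(y)^2 - 2*cos(y) + 1)/(cos(y)^2 + 2*cos(y) + 1)


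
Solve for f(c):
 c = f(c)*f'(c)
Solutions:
 f(c) = -sqrt(C1 + c^2)
 f(c) = sqrt(C1 + c^2)


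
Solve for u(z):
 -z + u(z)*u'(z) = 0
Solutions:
 u(z) = -sqrt(C1 + z^2)
 u(z) = sqrt(C1 + z^2)


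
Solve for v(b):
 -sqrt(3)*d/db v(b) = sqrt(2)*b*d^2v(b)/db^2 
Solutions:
 v(b) = C1 + C2*b^(1 - sqrt(6)/2)


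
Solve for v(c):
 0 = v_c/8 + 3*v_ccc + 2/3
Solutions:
 v(c) = C1 + C2*sin(sqrt(6)*c/12) + C3*cos(sqrt(6)*c/12) - 16*c/3


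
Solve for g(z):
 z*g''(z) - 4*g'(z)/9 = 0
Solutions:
 g(z) = C1 + C2*z^(13/9)


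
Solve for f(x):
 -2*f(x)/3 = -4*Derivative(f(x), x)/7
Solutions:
 f(x) = C1*exp(7*x/6)


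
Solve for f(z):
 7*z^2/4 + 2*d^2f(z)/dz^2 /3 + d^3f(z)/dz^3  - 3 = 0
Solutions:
 f(z) = C1 + C2*z + C3*exp(-2*z/3) - 7*z^4/32 + 21*z^3/16 - 117*z^2/32


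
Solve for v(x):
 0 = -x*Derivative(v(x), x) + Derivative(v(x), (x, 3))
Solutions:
 v(x) = C1 + Integral(C2*airyai(x) + C3*airybi(x), x)


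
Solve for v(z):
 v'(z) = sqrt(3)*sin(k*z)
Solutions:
 v(z) = C1 - sqrt(3)*cos(k*z)/k


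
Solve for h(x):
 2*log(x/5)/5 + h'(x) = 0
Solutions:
 h(x) = C1 - 2*x*log(x)/5 + 2*x/5 + 2*x*log(5)/5


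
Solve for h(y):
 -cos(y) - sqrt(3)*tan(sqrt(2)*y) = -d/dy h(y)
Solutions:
 h(y) = C1 - sqrt(6)*log(cos(sqrt(2)*y))/2 + sin(y)


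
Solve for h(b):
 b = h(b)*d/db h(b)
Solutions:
 h(b) = -sqrt(C1 + b^2)
 h(b) = sqrt(C1 + b^2)


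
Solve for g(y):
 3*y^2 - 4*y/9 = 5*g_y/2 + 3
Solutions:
 g(y) = C1 + 2*y^3/5 - 4*y^2/45 - 6*y/5


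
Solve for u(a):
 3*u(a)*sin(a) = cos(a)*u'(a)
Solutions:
 u(a) = C1/cos(a)^3


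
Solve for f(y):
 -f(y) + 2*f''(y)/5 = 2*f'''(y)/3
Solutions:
 f(y) = C1*exp(y*(2*2^(2/3)/(5*sqrt(5505) + 371)^(1/3) + 4 + 2^(1/3)*(5*sqrt(5505) + 371)^(1/3))/20)*sin(2^(1/3)*sqrt(3)*y*(-(5*sqrt(5505) + 371)^(1/3) + 2*2^(1/3)/(5*sqrt(5505) + 371)^(1/3))/20) + C2*exp(y*(2*2^(2/3)/(5*sqrt(5505) + 371)^(1/3) + 4 + 2^(1/3)*(5*sqrt(5505) + 371)^(1/3))/20)*cos(2^(1/3)*sqrt(3)*y*(-(5*sqrt(5505) + 371)^(1/3) + 2*2^(1/3)/(5*sqrt(5505) + 371)^(1/3))/20) + C3*exp(y*(-2^(1/3)*(5*sqrt(5505) + 371)^(1/3) - 2*2^(2/3)/(5*sqrt(5505) + 371)^(1/3) + 2)/10)


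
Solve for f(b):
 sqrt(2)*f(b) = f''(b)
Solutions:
 f(b) = C1*exp(-2^(1/4)*b) + C2*exp(2^(1/4)*b)


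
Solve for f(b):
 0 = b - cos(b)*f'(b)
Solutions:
 f(b) = C1 + Integral(b/cos(b), b)


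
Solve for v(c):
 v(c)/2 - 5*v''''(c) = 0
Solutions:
 v(c) = C1*exp(-10^(3/4)*c/10) + C2*exp(10^(3/4)*c/10) + C3*sin(10^(3/4)*c/10) + C4*cos(10^(3/4)*c/10)


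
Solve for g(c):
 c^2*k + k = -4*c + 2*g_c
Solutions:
 g(c) = C1 + c^3*k/6 + c^2 + c*k/2


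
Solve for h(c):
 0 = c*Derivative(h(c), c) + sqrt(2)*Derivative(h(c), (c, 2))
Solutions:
 h(c) = C1 + C2*erf(2^(1/4)*c/2)


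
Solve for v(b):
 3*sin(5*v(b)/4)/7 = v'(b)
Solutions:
 -3*b/7 + 2*log(cos(5*v(b)/4) - 1)/5 - 2*log(cos(5*v(b)/4) + 1)/5 = C1


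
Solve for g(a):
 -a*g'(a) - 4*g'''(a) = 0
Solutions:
 g(a) = C1 + Integral(C2*airyai(-2^(1/3)*a/2) + C3*airybi(-2^(1/3)*a/2), a)


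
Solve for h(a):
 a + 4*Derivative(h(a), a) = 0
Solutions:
 h(a) = C1 - a^2/8


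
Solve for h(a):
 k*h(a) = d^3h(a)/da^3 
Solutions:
 h(a) = C1*exp(a*k^(1/3)) + C2*exp(a*k^(1/3)*(-1 + sqrt(3)*I)/2) + C3*exp(-a*k^(1/3)*(1 + sqrt(3)*I)/2)


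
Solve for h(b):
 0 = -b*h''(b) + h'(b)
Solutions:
 h(b) = C1 + C2*b^2


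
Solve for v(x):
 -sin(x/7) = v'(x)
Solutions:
 v(x) = C1 + 7*cos(x/7)


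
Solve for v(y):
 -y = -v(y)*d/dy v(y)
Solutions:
 v(y) = -sqrt(C1 + y^2)
 v(y) = sqrt(C1 + y^2)


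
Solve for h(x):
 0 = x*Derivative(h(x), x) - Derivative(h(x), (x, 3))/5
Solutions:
 h(x) = C1 + Integral(C2*airyai(5^(1/3)*x) + C3*airybi(5^(1/3)*x), x)


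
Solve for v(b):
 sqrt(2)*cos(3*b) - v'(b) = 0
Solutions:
 v(b) = C1 + sqrt(2)*sin(3*b)/3


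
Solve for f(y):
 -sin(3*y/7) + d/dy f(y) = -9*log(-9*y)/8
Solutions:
 f(y) = C1 - 9*y*log(-y)/8 - 9*y*log(3)/4 + 9*y/8 - 7*cos(3*y/7)/3


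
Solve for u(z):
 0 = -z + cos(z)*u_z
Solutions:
 u(z) = C1 + Integral(z/cos(z), z)


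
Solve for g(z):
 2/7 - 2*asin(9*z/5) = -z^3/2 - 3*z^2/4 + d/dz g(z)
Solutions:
 g(z) = C1 + z^4/8 + z^3/4 - 2*z*asin(9*z/5) + 2*z/7 - 2*sqrt(25 - 81*z^2)/9


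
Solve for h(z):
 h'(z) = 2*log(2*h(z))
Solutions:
 -Integral(1/(log(_y) + log(2)), (_y, h(z)))/2 = C1 - z


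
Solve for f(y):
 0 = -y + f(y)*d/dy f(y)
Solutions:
 f(y) = -sqrt(C1 + y^2)
 f(y) = sqrt(C1 + y^2)


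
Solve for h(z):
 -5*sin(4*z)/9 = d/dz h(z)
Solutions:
 h(z) = C1 + 5*cos(4*z)/36


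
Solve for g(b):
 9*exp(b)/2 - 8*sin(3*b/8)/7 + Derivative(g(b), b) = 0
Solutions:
 g(b) = C1 - 9*exp(b)/2 - 64*cos(3*b/8)/21


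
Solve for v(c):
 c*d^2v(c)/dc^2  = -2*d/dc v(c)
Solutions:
 v(c) = C1 + C2/c


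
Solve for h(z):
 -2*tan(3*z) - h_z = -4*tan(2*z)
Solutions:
 h(z) = C1 - 2*log(cos(2*z)) + 2*log(cos(3*z))/3


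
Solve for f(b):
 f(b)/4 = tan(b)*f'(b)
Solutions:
 f(b) = C1*sin(b)^(1/4)


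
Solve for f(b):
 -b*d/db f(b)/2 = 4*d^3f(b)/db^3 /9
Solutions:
 f(b) = C1 + Integral(C2*airyai(-3^(2/3)*b/2) + C3*airybi(-3^(2/3)*b/2), b)


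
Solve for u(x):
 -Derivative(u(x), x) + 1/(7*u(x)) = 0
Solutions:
 u(x) = -sqrt(C1 + 14*x)/7
 u(x) = sqrt(C1 + 14*x)/7


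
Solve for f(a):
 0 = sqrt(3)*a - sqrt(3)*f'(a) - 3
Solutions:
 f(a) = C1 + a^2/2 - sqrt(3)*a


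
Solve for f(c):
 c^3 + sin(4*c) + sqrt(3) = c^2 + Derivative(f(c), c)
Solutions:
 f(c) = C1 + c^4/4 - c^3/3 + sqrt(3)*c - cos(4*c)/4


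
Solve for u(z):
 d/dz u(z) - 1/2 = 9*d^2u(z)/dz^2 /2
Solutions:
 u(z) = C1 + C2*exp(2*z/9) + z/2


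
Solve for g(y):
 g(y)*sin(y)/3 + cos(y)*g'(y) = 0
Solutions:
 g(y) = C1*cos(y)^(1/3)


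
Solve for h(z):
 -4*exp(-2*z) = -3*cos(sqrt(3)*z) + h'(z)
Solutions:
 h(z) = C1 + sqrt(3)*sin(sqrt(3)*z) + 2*exp(-2*z)


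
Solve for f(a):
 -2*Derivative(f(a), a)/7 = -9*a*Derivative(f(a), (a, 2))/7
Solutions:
 f(a) = C1 + C2*a^(11/9)


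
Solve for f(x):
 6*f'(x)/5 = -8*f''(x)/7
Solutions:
 f(x) = C1 + C2*exp(-21*x/20)


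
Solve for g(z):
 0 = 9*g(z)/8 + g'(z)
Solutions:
 g(z) = C1*exp(-9*z/8)


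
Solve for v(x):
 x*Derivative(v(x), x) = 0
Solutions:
 v(x) = C1


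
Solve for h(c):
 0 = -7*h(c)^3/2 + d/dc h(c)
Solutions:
 h(c) = -sqrt(-1/(C1 + 7*c))
 h(c) = sqrt(-1/(C1 + 7*c))


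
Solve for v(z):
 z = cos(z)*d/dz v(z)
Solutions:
 v(z) = C1 + Integral(z/cos(z), z)


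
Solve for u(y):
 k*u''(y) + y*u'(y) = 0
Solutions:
 u(y) = C1 + C2*sqrt(k)*erf(sqrt(2)*y*sqrt(1/k)/2)


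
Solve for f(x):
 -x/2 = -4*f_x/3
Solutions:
 f(x) = C1 + 3*x^2/16


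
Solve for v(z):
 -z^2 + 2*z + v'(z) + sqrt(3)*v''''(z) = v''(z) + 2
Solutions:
 v(z) = C1 + C2*exp(z*(2*6^(1/3)/(sqrt(81 - 4*sqrt(3)) + 9)^(1/3) + 2^(2/3)*3^(1/6)*(sqrt(81 - 4*sqrt(3)) + 9)^(1/3))/12)*sin(z*(-6^(2/3)*(sqrt(81 - 4*sqrt(3)) + 9)^(1/3) + 2*2^(1/3)*3^(5/6)/(sqrt(81 - 4*sqrt(3)) + 9)^(1/3))/12) + C3*exp(z*(2*6^(1/3)/(sqrt(81 - 4*sqrt(3)) + 9)^(1/3) + 2^(2/3)*3^(1/6)*(sqrt(81 - 4*sqrt(3)) + 9)^(1/3))/12)*cos(z*(-6^(2/3)*(sqrt(81 - 4*sqrt(3)) + 9)^(1/3) + 2*2^(1/3)*3^(5/6)/(sqrt(81 - 4*sqrt(3)) + 9)^(1/3))/12) + C4*exp(-z*(2*6^(1/3)/(sqrt(81 - 4*sqrt(3)) + 9)^(1/3) + 2^(2/3)*3^(1/6)*(sqrt(81 - 4*sqrt(3)) + 9)^(1/3))/6) + z^3/3 + 2*z


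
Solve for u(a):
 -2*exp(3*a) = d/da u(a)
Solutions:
 u(a) = C1 - 2*exp(3*a)/3


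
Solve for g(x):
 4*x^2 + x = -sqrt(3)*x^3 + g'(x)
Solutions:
 g(x) = C1 + sqrt(3)*x^4/4 + 4*x^3/3 + x^2/2


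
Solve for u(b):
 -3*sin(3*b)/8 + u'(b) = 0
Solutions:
 u(b) = C1 - cos(3*b)/8


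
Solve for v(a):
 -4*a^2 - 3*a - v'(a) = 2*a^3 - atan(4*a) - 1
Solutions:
 v(a) = C1 - a^4/2 - 4*a^3/3 - 3*a^2/2 + a*atan(4*a) + a - log(16*a^2 + 1)/8


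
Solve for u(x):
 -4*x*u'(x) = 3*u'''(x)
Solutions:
 u(x) = C1 + Integral(C2*airyai(-6^(2/3)*x/3) + C3*airybi(-6^(2/3)*x/3), x)


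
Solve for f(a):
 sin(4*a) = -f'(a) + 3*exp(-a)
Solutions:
 f(a) = C1 + cos(4*a)/4 - 3*exp(-a)


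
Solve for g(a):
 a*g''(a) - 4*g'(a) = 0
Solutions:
 g(a) = C1 + C2*a^5


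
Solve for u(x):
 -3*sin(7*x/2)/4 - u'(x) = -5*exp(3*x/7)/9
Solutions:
 u(x) = C1 + 35*exp(3*x/7)/27 + 3*cos(7*x/2)/14


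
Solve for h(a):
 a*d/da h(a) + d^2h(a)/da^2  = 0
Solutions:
 h(a) = C1 + C2*erf(sqrt(2)*a/2)


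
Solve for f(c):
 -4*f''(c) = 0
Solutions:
 f(c) = C1 + C2*c


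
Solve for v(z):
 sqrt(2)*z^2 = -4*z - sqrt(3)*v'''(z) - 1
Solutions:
 v(z) = C1 + C2*z + C3*z^2 - sqrt(6)*z^5/180 - sqrt(3)*z^4/18 - sqrt(3)*z^3/18


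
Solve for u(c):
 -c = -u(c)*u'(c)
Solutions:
 u(c) = -sqrt(C1 + c^2)
 u(c) = sqrt(C1 + c^2)


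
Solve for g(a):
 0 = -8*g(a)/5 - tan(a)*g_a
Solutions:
 g(a) = C1/sin(a)^(8/5)


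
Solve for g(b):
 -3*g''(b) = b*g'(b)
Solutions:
 g(b) = C1 + C2*erf(sqrt(6)*b/6)


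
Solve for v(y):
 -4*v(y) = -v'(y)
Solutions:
 v(y) = C1*exp(4*y)


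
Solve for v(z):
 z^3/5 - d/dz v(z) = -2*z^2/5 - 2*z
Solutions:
 v(z) = C1 + z^4/20 + 2*z^3/15 + z^2


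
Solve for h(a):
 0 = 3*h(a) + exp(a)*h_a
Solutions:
 h(a) = C1*exp(3*exp(-a))


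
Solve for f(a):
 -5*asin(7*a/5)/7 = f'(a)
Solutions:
 f(a) = C1 - 5*a*asin(7*a/5)/7 - 5*sqrt(25 - 49*a^2)/49


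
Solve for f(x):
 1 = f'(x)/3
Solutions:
 f(x) = C1 + 3*x


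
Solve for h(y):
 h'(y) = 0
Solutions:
 h(y) = C1


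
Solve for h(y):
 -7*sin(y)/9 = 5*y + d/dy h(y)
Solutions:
 h(y) = C1 - 5*y^2/2 + 7*cos(y)/9


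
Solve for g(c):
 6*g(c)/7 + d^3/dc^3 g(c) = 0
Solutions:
 g(c) = C3*exp(-6^(1/3)*7^(2/3)*c/7) + (C1*sin(2^(1/3)*3^(5/6)*7^(2/3)*c/14) + C2*cos(2^(1/3)*3^(5/6)*7^(2/3)*c/14))*exp(6^(1/3)*7^(2/3)*c/14)


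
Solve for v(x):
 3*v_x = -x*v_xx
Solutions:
 v(x) = C1 + C2/x^2


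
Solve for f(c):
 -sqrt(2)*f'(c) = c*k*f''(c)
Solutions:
 f(c) = C1 + c^(((re(k) - sqrt(2))*re(k) + im(k)^2)/(re(k)^2 + im(k)^2))*(C2*sin(sqrt(2)*log(c)*Abs(im(k))/(re(k)^2 + im(k)^2)) + C3*cos(sqrt(2)*log(c)*im(k)/(re(k)^2 + im(k)^2)))


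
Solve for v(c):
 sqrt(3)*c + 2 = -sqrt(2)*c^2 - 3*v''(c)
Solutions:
 v(c) = C1 + C2*c - sqrt(2)*c^4/36 - sqrt(3)*c^3/18 - c^2/3


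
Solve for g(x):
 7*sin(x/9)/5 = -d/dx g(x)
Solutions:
 g(x) = C1 + 63*cos(x/9)/5


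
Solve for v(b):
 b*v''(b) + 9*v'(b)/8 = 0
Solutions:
 v(b) = C1 + C2/b^(1/8)


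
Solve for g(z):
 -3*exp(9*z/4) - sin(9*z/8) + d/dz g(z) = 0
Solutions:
 g(z) = C1 + 4*exp(9*z/4)/3 - 8*cos(9*z/8)/9


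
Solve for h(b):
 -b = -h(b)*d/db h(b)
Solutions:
 h(b) = -sqrt(C1 + b^2)
 h(b) = sqrt(C1 + b^2)


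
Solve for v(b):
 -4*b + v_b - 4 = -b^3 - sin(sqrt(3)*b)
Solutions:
 v(b) = C1 - b^4/4 + 2*b^2 + 4*b + sqrt(3)*cos(sqrt(3)*b)/3


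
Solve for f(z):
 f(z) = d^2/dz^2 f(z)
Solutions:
 f(z) = C1*exp(-z) + C2*exp(z)


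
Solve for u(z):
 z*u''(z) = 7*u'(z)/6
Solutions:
 u(z) = C1 + C2*z^(13/6)


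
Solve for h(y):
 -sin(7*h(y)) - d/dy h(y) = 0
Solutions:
 h(y) = -acos((-C1 - exp(14*y))/(C1 - exp(14*y)))/7 + 2*pi/7
 h(y) = acos((-C1 - exp(14*y))/(C1 - exp(14*y)))/7


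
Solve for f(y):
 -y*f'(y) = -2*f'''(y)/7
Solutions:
 f(y) = C1 + Integral(C2*airyai(2^(2/3)*7^(1/3)*y/2) + C3*airybi(2^(2/3)*7^(1/3)*y/2), y)


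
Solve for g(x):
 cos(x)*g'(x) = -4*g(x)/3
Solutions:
 g(x) = C1*(sin(x) - 1)^(2/3)/(sin(x) + 1)^(2/3)


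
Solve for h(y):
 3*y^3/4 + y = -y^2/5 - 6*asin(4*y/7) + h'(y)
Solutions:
 h(y) = C1 + 3*y^4/16 + y^3/15 + y^2/2 + 6*y*asin(4*y/7) + 3*sqrt(49 - 16*y^2)/2


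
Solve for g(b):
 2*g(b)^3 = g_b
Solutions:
 g(b) = -sqrt(2)*sqrt(-1/(C1 + 2*b))/2
 g(b) = sqrt(2)*sqrt(-1/(C1 + 2*b))/2


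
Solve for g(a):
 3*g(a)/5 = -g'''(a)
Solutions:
 g(a) = C3*exp(-3^(1/3)*5^(2/3)*a/5) + (C1*sin(3^(5/6)*5^(2/3)*a/10) + C2*cos(3^(5/6)*5^(2/3)*a/10))*exp(3^(1/3)*5^(2/3)*a/10)


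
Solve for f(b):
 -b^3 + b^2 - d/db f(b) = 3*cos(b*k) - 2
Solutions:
 f(b) = C1 - b^4/4 + b^3/3 + 2*b - 3*sin(b*k)/k


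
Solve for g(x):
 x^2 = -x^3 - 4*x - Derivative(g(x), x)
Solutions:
 g(x) = C1 - x^4/4 - x^3/3 - 2*x^2


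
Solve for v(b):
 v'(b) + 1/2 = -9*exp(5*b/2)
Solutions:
 v(b) = C1 - b/2 - 18*exp(5*b/2)/5


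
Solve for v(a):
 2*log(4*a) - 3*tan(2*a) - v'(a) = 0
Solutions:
 v(a) = C1 + 2*a*log(a) - 2*a + 4*a*log(2) + 3*log(cos(2*a))/2


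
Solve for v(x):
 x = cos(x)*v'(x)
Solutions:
 v(x) = C1 + Integral(x/cos(x), x)


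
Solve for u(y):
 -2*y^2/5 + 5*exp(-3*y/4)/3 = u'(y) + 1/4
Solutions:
 u(y) = C1 - 2*y^3/15 - y/4 - 20*exp(-3*y/4)/9


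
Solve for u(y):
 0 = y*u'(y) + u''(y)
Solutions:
 u(y) = C1 + C2*erf(sqrt(2)*y/2)


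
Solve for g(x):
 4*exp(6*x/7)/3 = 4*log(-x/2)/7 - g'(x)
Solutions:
 g(x) = C1 + 4*x*log(-x)/7 + 4*x*(-1 - log(2))/7 - 14*exp(6*x/7)/9


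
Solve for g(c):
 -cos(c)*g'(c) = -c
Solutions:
 g(c) = C1 + Integral(c/cos(c), c)


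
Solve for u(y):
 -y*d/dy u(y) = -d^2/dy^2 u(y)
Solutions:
 u(y) = C1 + C2*erfi(sqrt(2)*y/2)


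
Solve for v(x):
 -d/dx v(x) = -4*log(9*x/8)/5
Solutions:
 v(x) = C1 + 4*x*log(x)/5 - 12*x*log(2)/5 - 4*x/5 + 8*x*log(3)/5


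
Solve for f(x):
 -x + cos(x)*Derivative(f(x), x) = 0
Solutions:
 f(x) = C1 + Integral(x/cos(x), x)


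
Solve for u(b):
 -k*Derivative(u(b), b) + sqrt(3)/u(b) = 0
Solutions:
 u(b) = -sqrt(C1 + 2*sqrt(3)*b/k)
 u(b) = sqrt(C1 + 2*sqrt(3)*b/k)


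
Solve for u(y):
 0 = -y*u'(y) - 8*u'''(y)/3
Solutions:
 u(y) = C1 + Integral(C2*airyai(-3^(1/3)*y/2) + C3*airybi(-3^(1/3)*y/2), y)


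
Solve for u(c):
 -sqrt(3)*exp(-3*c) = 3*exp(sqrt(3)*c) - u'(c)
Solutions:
 u(c) = C1 + sqrt(3)*exp(sqrt(3)*c) - sqrt(3)*exp(-3*c)/3


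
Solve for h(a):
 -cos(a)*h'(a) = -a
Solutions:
 h(a) = C1 + Integral(a/cos(a), a)


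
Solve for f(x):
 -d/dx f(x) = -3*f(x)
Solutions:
 f(x) = C1*exp(3*x)


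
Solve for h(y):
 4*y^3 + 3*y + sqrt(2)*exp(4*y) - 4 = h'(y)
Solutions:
 h(y) = C1 + y^4 + 3*y^2/2 - 4*y + sqrt(2)*exp(4*y)/4


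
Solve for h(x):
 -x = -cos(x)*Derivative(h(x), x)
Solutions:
 h(x) = C1 + Integral(x/cos(x), x)


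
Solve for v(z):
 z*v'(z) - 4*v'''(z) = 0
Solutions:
 v(z) = C1 + Integral(C2*airyai(2^(1/3)*z/2) + C3*airybi(2^(1/3)*z/2), z)


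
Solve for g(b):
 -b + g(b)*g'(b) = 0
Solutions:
 g(b) = -sqrt(C1 + b^2)
 g(b) = sqrt(C1 + b^2)


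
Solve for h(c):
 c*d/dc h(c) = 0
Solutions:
 h(c) = C1


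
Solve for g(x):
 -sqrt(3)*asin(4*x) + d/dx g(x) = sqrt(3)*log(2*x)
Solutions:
 g(x) = C1 + sqrt(3)*x*(log(x) - 1) + sqrt(3)*x*log(2) + sqrt(3)*(x*asin(4*x) + sqrt(1 - 16*x^2)/4)


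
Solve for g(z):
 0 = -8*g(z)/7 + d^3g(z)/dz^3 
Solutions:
 g(z) = C3*exp(2*7^(2/3)*z/7) + (C1*sin(sqrt(3)*7^(2/3)*z/7) + C2*cos(sqrt(3)*7^(2/3)*z/7))*exp(-7^(2/3)*z/7)


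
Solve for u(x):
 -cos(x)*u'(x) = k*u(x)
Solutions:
 u(x) = C1*exp(k*(log(sin(x) - 1) - log(sin(x) + 1))/2)


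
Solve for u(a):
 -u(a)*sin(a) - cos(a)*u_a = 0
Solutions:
 u(a) = C1*cos(a)


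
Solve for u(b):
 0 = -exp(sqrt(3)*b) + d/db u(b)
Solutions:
 u(b) = C1 + sqrt(3)*exp(sqrt(3)*b)/3


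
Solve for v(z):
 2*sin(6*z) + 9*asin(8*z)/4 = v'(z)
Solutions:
 v(z) = C1 + 9*z*asin(8*z)/4 + 9*sqrt(1 - 64*z^2)/32 - cos(6*z)/3


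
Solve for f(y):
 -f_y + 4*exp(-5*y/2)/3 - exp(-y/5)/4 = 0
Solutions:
 f(y) = C1 - 8*exp(-5*y/2)/15 + 5*exp(-y/5)/4


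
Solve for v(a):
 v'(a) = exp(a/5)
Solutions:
 v(a) = C1 + 5*exp(a/5)


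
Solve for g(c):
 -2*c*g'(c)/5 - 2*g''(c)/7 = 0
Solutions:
 g(c) = C1 + C2*erf(sqrt(70)*c/10)


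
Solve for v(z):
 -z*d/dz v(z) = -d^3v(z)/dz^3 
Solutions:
 v(z) = C1 + Integral(C2*airyai(z) + C3*airybi(z), z)


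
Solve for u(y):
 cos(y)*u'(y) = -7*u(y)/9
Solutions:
 u(y) = C1*(sin(y) - 1)^(7/18)/(sin(y) + 1)^(7/18)


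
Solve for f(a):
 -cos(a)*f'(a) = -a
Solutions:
 f(a) = C1 + Integral(a/cos(a), a)


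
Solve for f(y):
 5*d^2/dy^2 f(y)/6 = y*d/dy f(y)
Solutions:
 f(y) = C1 + C2*erfi(sqrt(15)*y/5)


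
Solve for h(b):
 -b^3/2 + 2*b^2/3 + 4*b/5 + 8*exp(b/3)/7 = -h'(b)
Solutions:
 h(b) = C1 + b^4/8 - 2*b^3/9 - 2*b^2/5 - 24*exp(b/3)/7


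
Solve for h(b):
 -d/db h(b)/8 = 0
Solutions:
 h(b) = C1


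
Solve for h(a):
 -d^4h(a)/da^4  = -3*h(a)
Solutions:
 h(a) = C1*exp(-3^(1/4)*a) + C2*exp(3^(1/4)*a) + C3*sin(3^(1/4)*a) + C4*cos(3^(1/4)*a)


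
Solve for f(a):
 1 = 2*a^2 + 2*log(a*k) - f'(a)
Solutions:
 f(a) = C1 + 2*a^3/3 + 2*a*log(a*k) - 3*a


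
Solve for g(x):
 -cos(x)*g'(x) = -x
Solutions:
 g(x) = C1 + Integral(x/cos(x), x)


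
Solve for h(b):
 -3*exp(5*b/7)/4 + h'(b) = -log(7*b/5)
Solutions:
 h(b) = C1 - b*log(b) + b*(-log(7) + 1 + log(5)) + 21*exp(5*b/7)/20


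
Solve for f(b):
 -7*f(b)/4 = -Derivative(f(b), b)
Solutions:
 f(b) = C1*exp(7*b/4)


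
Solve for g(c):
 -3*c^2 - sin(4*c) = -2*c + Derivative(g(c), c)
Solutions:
 g(c) = C1 - c^3 + c^2 + cos(4*c)/4


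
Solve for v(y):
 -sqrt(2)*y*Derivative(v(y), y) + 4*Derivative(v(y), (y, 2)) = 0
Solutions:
 v(y) = C1 + C2*erfi(2^(3/4)*y/4)


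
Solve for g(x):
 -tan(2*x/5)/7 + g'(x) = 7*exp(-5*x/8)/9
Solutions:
 g(x) = C1 + 5*log(tan(2*x/5)^2 + 1)/28 - 56*exp(-5*x/8)/45


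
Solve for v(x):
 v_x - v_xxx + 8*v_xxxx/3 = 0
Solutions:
 v(x) = C1 + C2*exp(x*((8*sqrt(141) + 95)^(-1/3) + 2 + (8*sqrt(141) + 95)^(1/3))/16)*sin(sqrt(3)*x*(-(8*sqrt(141) + 95)^(1/3) + (8*sqrt(141) + 95)^(-1/3))/16) + C3*exp(x*((8*sqrt(141) + 95)^(-1/3) + 2 + (8*sqrt(141) + 95)^(1/3))/16)*cos(sqrt(3)*x*(-(8*sqrt(141) + 95)^(1/3) + (8*sqrt(141) + 95)^(-1/3))/16) + C4*exp(x*(-(8*sqrt(141) + 95)^(1/3) - 1/(8*sqrt(141) + 95)^(1/3) + 1)/8)


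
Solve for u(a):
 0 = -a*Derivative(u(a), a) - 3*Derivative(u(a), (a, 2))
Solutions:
 u(a) = C1 + C2*erf(sqrt(6)*a/6)


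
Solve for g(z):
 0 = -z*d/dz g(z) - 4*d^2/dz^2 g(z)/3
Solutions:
 g(z) = C1 + C2*erf(sqrt(6)*z/4)


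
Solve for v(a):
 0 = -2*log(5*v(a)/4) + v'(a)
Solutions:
 Integral(1/(-log(_y) - log(5) + 2*log(2)), (_y, v(a)))/2 = C1 - a


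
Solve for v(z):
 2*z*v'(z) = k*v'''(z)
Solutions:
 v(z) = C1 + Integral(C2*airyai(2^(1/3)*z*(1/k)^(1/3)) + C3*airybi(2^(1/3)*z*(1/k)^(1/3)), z)


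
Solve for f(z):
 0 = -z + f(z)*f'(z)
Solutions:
 f(z) = -sqrt(C1 + z^2)
 f(z) = sqrt(C1 + z^2)


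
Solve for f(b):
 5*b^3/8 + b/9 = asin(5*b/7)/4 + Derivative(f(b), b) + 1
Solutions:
 f(b) = C1 + 5*b^4/32 + b^2/18 - b*asin(5*b/7)/4 - b - sqrt(49 - 25*b^2)/20


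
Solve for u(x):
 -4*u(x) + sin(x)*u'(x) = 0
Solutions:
 u(x) = C1*(cos(x)^2 - 2*cos(x) + 1)/(cos(x)^2 + 2*cos(x) + 1)


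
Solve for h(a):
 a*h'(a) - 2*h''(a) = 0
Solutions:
 h(a) = C1 + C2*erfi(a/2)


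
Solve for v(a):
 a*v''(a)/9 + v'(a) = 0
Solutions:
 v(a) = C1 + C2/a^8


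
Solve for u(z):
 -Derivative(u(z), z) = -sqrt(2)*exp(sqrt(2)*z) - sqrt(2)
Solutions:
 u(z) = C1 + sqrt(2)*z + exp(sqrt(2)*z)


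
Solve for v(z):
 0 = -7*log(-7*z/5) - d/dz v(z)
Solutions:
 v(z) = C1 - 7*z*log(-z) + 7*z*(-log(7) + 1 + log(5))


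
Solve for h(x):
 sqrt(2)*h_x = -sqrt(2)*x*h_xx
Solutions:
 h(x) = C1 + C2*log(x)


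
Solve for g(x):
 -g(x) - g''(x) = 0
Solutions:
 g(x) = C1*sin(x) + C2*cos(x)


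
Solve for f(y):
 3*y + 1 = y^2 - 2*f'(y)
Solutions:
 f(y) = C1 + y^3/6 - 3*y^2/4 - y/2


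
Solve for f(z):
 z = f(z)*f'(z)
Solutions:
 f(z) = -sqrt(C1 + z^2)
 f(z) = sqrt(C1 + z^2)


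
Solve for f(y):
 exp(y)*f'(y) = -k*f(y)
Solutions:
 f(y) = C1*exp(k*exp(-y))


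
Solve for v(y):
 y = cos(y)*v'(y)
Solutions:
 v(y) = C1 + Integral(y/cos(y), y)


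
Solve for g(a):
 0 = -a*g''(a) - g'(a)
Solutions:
 g(a) = C1 + C2*log(a)


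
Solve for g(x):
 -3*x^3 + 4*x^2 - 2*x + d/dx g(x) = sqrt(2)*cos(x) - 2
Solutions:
 g(x) = C1 + 3*x^4/4 - 4*x^3/3 + x^2 - 2*x + sqrt(2)*sin(x)


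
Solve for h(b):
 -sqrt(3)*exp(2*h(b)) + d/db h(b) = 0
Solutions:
 h(b) = log(-sqrt(-1/(C1 + sqrt(3)*b))) - log(2)/2
 h(b) = log(-1/(C1 + sqrt(3)*b))/2 - log(2)/2


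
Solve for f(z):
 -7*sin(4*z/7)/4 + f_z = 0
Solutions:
 f(z) = C1 - 49*cos(4*z/7)/16


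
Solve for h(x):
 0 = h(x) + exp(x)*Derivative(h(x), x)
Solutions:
 h(x) = C1*exp(exp(-x))


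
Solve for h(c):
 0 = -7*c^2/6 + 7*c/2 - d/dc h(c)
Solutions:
 h(c) = C1 - 7*c^3/18 + 7*c^2/4


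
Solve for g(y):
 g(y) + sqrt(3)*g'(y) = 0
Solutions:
 g(y) = C1*exp(-sqrt(3)*y/3)


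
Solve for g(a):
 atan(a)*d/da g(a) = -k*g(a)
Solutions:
 g(a) = C1*exp(-k*Integral(1/atan(a), a))


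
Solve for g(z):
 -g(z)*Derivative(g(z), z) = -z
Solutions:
 g(z) = -sqrt(C1 + z^2)
 g(z) = sqrt(C1 + z^2)


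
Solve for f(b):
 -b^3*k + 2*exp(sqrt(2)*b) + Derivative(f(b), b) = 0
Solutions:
 f(b) = C1 + b^4*k/4 - sqrt(2)*exp(sqrt(2)*b)


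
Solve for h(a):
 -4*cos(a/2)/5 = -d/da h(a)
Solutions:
 h(a) = C1 + 8*sin(a/2)/5


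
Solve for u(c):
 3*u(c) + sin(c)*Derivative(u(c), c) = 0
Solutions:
 u(c) = C1*(cos(c) + 1)^(3/2)/(cos(c) - 1)^(3/2)


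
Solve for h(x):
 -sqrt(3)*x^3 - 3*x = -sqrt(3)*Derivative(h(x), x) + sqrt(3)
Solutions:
 h(x) = C1 + x^4/4 + sqrt(3)*x^2/2 + x


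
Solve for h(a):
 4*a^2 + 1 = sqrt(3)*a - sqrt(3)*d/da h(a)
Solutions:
 h(a) = C1 - 4*sqrt(3)*a^3/9 + a^2/2 - sqrt(3)*a/3


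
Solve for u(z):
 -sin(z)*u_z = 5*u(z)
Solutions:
 u(z) = C1*sqrt(cos(z) + 1)*(cos(z)^2 + 2*cos(z) + 1)/(sqrt(cos(z) - 1)*(cos(z)^2 - 2*cos(z) + 1))


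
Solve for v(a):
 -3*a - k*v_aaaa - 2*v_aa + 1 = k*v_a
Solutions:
 v(a) = C1 + C2*exp(2^(1/3)*a*(6^(1/3)*(sqrt(3)*sqrt(27 + 32/k^3) + 9)^(1/3)/12 - 2^(1/3)*3^(5/6)*I*(sqrt(3)*sqrt(27 + 32/k^3) + 9)^(1/3)/12 + 4/(k*(-3^(1/3) + 3^(5/6)*I)*(sqrt(3)*sqrt(27 + 32/k^3) + 9)^(1/3)))) + C3*exp(2^(1/3)*a*(6^(1/3)*(sqrt(3)*sqrt(27 + 32/k^3) + 9)^(1/3)/12 + 2^(1/3)*3^(5/6)*I*(sqrt(3)*sqrt(27 + 32/k^3) + 9)^(1/3)/12 - 4/(k*(3^(1/3) + 3^(5/6)*I)*(sqrt(3)*sqrt(27 + 32/k^3) + 9)^(1/3)))) + C4*exp(6^(1/3)*a*(-2^(1/3)*(sqrt(3)*sqrt(27 + 32/k^3) + 9)^(1/3) + 4*3^(1/3)/(k*(sqrt(3)*sqrt(27 + 32/k^3) + 9)^(1/3)))/6) - 3*a^2/(2*k) + a/k + 6*a/k^2


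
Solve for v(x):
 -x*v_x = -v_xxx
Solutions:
 v(x) = C1 + Integral(C2*airyai(x) + C3*airybi(x), x)


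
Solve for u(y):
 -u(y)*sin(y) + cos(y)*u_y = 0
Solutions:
 u(y) = C1/cos(y)


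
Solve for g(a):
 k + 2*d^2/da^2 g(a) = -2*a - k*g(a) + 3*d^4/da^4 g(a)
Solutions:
 g(a) = C1*exp(-sqrt(3)*a*sqrt(1 - sqrt(3*k + 1))/3) + C2*exp(sqrt(3)*a*sqrt(1 - sqrt(3*k + 1))/3) + C3*exp(-sqrt(3)*a*sqrt(sqrt(3*k + 1) + 1)/3) + C4*exp(sqrt(3)*a*sqrt(sqrt(3*k + 1) + 1)/3) - 2*a/k - 1


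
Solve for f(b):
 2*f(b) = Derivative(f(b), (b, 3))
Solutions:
 f(b) = C3*exp(2^(1/3)*b) + (C1*sin(2^(1/3)*sqrt(3)*b/2) + C2*cos(2^(1/3)*sqrt(3)*b/2))*exp(-2^(1/3)*b/2)


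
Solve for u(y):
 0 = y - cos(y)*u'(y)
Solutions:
 u(y) = C1 + Integral(y/cos(y), y)


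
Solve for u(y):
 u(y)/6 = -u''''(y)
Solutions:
 u(y) = (C1*sin(2^(1/4)*3^(3/4)*y/6) + C2*cos(2^(1/4)*3^(3/4)*y/6))*exp(-2^(1/4)*3^(3/4)*y/6) + (C3*sin(2^(1/4)*3^(3/4)*y/6) + C4*cos(2^(1/4)*3^(3/4)*y/6))*exp(2^(1/4)*3^(3/4)*y/6)


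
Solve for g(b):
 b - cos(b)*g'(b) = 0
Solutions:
 g(b) = C1 + Integral(b/cos(b), b)


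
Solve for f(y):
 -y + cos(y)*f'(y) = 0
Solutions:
 f(y) = C1 + Integral(y/cos(y), y)


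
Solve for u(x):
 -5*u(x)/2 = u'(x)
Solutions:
 u(x) = C1*exp(-5*x/2)


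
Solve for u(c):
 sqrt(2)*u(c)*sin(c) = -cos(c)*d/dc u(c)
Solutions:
 u(c) = C1*cos(c)^(sqrt(2))


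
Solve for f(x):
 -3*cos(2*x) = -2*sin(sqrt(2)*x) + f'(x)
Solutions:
 f(x) = C1 - 3*sin(2*x)/2 - sqrt(2)*cos(sqrt(2)*x)


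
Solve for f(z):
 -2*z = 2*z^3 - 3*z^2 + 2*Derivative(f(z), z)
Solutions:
 f(z) = C1 - z^4/4 + z^3/2 - z^2/2


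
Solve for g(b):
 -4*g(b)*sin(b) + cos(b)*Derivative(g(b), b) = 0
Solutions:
 g(b) = C1/cos(b)^4


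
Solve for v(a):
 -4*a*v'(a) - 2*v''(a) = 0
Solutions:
 v(a) = C1 + C2*erf(a)


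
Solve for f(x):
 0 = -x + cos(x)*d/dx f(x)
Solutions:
 f(x) = C1 + Integral(x/cos(x), x)


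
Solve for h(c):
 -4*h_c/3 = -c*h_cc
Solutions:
 h(c) = C1 + C2*c^(7/3)


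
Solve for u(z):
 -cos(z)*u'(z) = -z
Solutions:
 u(z) = C1 + Integral(z/cos(z), z)


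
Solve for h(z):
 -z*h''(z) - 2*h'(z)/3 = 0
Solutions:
 h(z) = C1 + C2*z^(1/3)


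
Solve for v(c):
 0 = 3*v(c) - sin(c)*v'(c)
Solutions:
 v(c) = C1*(cos(c) - 1)^(3/2)/(cos(c) + 1)^(3/2)


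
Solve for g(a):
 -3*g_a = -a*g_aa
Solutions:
 g(a) = C1 + C2*a^4


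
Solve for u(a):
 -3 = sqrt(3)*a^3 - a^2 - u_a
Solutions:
 u(a) = C1 + sqrt(3)*a^4/4 - a^3/3 + 3*a


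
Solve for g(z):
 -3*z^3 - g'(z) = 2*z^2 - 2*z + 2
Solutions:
 g(z) = C1 - 3*z^4/4 - 2*z^3/3 + z^2 - 2*z


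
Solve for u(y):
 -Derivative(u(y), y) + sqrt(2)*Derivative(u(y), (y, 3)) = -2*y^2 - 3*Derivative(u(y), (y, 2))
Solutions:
 u(y) = C1 + C2*exp(sqrt(2)*y*(-3 + sqrt(4*sqrt(2) + 9))/4) + C3*exp(-sqrt(2)*y*(3 + sqrt(4*sqrt(2) + 9))/4) + 2*y^3/3 + 6*y^2 + 4*sqrt(2)*y + 36*y


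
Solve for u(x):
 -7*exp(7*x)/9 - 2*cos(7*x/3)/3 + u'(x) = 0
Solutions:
 u(x) = C1 + exp(7*x)/9 + 2*sin(7*x/3)/7


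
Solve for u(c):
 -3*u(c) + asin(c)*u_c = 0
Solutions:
 u(c) = C1*exp(3*Integral(1/asin(c), c))


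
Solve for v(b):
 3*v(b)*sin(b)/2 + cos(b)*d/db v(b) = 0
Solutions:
 v(b) = C1*cos(b)^(3/2)


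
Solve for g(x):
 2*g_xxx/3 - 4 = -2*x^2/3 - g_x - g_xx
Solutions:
 g(x) = C1 - 2*x^3/9 + 2*x^2/3 + 32*x/9 + (C2*sin(sqrt(15)*x/4) + C3*cos(sqrt(15)*x/4))*exp(-3*x/4)


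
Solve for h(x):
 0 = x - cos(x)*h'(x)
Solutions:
 h(x) = C1 + Integral(x/cos(x), x)


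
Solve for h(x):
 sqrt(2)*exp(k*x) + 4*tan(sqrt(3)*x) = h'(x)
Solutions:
 h(x) = C1 + sqrt(2)*Piecewise((exp(k*x)/k, Ne(k, 0)), (x, True)) - 4*sqrt(3)*log(cos(sqrt(3)*x))/3


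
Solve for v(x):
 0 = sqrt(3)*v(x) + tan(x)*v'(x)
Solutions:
 v(x) = C1/sin(x)^(sqrt(3))


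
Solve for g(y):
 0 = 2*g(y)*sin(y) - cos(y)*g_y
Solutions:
 g(y) = C1/cos(y)^2


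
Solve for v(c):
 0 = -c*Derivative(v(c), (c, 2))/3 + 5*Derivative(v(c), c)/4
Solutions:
 v(c) = C1 + C2*c^(19/4)


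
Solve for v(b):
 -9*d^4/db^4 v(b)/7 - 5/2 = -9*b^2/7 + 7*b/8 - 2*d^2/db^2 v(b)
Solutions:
 v(b) = C1 + C2*b + C3*exp(-sqrt(14)*b/3) + C4*exp(sqrt(14)*b/3) - 3*b^4/56 + 7*b^3/96 + 83*b^2/392


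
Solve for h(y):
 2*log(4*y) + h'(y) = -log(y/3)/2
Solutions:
 h(y) = C1 - 5*y*log(y)/2 - 4*y*log(2) + y*log(3)/2 + 5*y/2


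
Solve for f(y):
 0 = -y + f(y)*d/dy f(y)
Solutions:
 f(y) = -sqrt(C1 + y^2)
 f(y) = sqrt(C1 + y^2)


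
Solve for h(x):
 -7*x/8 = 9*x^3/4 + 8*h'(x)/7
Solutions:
 h(x) = C1 - 63*x^4/128 - 49*x^2/128


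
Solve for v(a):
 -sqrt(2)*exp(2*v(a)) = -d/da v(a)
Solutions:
 v(a) = log(-sqrt(-1/(C1 + sqrt(2)*a))) - log(2)/2
 v(a) = log(-1/(C1 + sqrt(2)*a))/2 - log(2)/2


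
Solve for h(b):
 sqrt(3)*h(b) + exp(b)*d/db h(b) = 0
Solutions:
 h(b) = C1*exp(sqrt(3)*exp(-b))


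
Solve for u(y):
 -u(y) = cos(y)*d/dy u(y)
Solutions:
 u(y) = C1*sqrt(sin(y) - 1)/sqrt(sin(y) + 1)


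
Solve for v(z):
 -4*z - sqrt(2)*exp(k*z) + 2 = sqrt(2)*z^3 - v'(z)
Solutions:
 v(z) = C1 + sqrt(2)*z^4/4 + 2*z^2 - 2*z + sqrt(2)*exp(k*z)/k


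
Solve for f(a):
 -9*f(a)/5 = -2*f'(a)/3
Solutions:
 f(a) = C1*exp(27*a/10)


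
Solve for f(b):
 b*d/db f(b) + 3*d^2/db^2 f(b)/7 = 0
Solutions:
 f(b) = C1 + C2*erf(sqrt(42)*b/6)


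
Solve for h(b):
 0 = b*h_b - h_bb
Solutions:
 h(b) = C1 + C2*erfi(sqrt(2)*b/2)


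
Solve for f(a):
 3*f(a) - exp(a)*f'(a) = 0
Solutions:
 f(a) = C1*exp(-3*exp(-a))


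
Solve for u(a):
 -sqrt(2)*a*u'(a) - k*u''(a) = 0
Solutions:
 u(a) = C1 + C2*sqrt(k)*erf(2^(3/4)*a*sqrt(1/k)/2)


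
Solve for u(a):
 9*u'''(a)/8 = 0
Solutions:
 u(a) = C1 + C2*a + C3*a^2


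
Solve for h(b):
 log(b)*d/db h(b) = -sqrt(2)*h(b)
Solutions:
 h(b) = C1*exp(-sqrt(2)*li(b))


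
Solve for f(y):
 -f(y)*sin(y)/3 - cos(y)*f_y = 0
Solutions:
 f(y) = C1*cos(y)^(1/3)


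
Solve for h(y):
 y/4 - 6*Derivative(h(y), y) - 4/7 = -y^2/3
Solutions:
 h(y) = C1 + y^3/54 + y^2/48 - 2*y/21


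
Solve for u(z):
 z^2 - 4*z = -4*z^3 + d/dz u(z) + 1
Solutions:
 u(z) = C1 + z^4 + z^3/3 - 2*z^2 - z


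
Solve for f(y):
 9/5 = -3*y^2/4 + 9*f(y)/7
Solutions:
 f(y) = 7*y^2/12 + 7/5


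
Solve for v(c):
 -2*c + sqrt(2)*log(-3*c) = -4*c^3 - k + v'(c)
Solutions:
 v(c) = C1 + c^4 - c^2 + c*(k - sqrt(2) + sqrt(2)*log(3)) + sqrt(2)*c*log(-c)


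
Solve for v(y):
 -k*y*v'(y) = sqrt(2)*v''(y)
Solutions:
 v(y) = Piecewise((-2^(3/4)*sqrt(pi)*C1*erf(2^(1/4)*sqrt(k)*y/2)/(2*sqrt(k)) - C2, (k > 0) | (k < 0)), (-C1*y - C2, True))


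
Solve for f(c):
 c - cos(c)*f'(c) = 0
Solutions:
 f(c) = C1 + Integral(c/cos(c), c)


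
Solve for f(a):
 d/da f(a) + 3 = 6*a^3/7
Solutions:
 f(a) = C1 + 3*a^4/14 - 3*a


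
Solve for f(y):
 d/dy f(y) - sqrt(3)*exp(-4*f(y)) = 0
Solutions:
 f(y) = log(-I*(C1 + 4*sqrt(3)*y)^(1/4))
 f(y) = log(I*(C1 + 4*sqrt(3)*y)^(1/4))
 f(y) = log(-(C1 + 4*sqrt(3)*y)^(1/4))
 f(y) = log(C1 + 4*sqrt(3)*y)/4


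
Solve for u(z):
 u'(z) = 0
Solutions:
 u(z) = C1


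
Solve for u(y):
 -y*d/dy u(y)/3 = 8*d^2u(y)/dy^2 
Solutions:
 u(y) = C1 + C2*erf(sqrt(3)*y/12)


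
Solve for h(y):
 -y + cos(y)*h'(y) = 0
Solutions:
 h(y) = C1 + Integral(y/cos(y), y)


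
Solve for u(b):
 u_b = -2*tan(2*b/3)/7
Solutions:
 u(b) = C1 + 3*log(cos(2*b/3))/7


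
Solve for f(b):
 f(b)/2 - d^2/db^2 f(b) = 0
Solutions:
 f(b) = C1*exp(-sqrt(2)*b/2) + C2*exp(sqrt(2)*b/2)


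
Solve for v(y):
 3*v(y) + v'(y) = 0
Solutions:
 v(y) = C1*exp(-3*y)


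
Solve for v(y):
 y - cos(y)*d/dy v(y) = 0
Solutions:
 v(y) = C1 + Integral(y/cos(y), y)


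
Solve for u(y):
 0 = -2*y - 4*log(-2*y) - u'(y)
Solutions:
 u(y) = C1 - y^2 - 4*y*log(-y) + 4*y*(1 - log(2))


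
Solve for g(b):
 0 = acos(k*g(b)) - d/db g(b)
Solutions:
 Integral(1/acos(_y*k), (_y, g(b))) = C1 + b


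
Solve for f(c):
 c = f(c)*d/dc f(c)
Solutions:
 f(c) = -sqrt(C1 + c^2)
 f(c) = sqrt(C1 + c^2)


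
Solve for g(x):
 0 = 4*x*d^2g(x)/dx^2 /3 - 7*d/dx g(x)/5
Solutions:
 g(x) = C1 + C2*x^(41/20)


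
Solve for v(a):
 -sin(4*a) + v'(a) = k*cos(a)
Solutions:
 v(a) = C1 + k*sin(a) - cos(4*a)/4


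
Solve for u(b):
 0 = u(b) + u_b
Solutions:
 u(b) = C1*exp(-b)


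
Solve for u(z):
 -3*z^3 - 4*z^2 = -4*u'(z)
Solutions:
 u(z) = C1 + 3*z^4/16 + z^3/3


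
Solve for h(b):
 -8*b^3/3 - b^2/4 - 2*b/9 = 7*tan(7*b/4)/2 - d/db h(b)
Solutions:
 h(b) = C1 + 2*b^4/3 + b^3/12 + b^2/9 - 2*log(cos(7*b/4))


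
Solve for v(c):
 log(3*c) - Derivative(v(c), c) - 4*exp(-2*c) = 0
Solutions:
 v(c) = C1 + c*log(c) + c*(-1 + log(3)) + 2*exp(-2*c)


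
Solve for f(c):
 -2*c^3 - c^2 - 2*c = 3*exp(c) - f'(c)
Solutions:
 f(c) = C1 + c^4/2 + c^3/3 + c^2 + 3*exp(c)


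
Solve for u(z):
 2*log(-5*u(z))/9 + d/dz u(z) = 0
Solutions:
 9*Integral(1/(log(-_y) + log(5)), (_y, u(z)))/2 = C1 - z


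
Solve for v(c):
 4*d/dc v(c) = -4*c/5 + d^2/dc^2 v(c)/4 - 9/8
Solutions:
 v(c) = C1 + C2*exp(16*c) - c^2/10 - 47*c/160


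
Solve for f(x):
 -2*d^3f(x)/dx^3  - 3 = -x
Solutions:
 f(x) = C1 + C2*x + C3*x^2 + x^4/48 - x^3/4


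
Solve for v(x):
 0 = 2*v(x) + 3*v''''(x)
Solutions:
 v(x) = (C1*sin(6^(3/4)*x/6) + C2*cos(6^(3/4)*x/6))*exp(-6^(3/4)*x/6) + (C3*sin(6^(3/4)*x/6) + C4*cos(6^(3/4)*x/6))*exp(6^(3/4)*x/6)


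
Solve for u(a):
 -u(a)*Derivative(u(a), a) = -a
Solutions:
 u(a) = -sqrt(C1 + a^2)
 u(a) = sqrt(C1 + a^2)


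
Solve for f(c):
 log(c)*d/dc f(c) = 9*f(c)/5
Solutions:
 f(c) = C1*exp(9*li(c)/5)


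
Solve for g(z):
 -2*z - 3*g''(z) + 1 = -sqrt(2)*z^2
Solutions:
 g(z) = C1 + C2*z + sqrt(2)*z^4/36 - z^3/9 + z^2/6


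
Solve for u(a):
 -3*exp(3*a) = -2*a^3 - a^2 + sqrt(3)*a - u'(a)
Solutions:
 u(a) = C1 - a^4/2 - a^3/3 + sqrt(3)*a^2/2 + exp(3*a)


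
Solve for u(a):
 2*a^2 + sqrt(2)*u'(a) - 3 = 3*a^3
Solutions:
 u(a) = C1 + 3*sqrt(2)*a^4/8 - sqrt(2)*a^3/3 + 3*sqrt(2)*a/2


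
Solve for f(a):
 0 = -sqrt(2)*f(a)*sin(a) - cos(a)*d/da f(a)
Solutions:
 f(a) = C1*cos(a)^(sqrt(2))


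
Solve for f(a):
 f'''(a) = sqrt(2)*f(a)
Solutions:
 f(a) = C3*exp(2^(1/6)*a) + (C1*sin(2^(1/6)*sqrt(3)*a/2) + C2*cos(2^(1/6)*sqrt(3)*a/2))*exp(-2^(1/6)*a/2)


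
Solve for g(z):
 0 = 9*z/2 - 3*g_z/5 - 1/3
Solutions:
 g(z) = C1 + 15*z^2/4 - 5*z/9


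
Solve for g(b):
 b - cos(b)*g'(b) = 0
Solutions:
 g(b) = C1 + Integral(b/cos(b), b)


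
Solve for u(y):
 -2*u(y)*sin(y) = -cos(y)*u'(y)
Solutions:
 u(y) = C1/cos(y)^2


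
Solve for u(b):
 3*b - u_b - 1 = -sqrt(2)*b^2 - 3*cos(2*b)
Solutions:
 u(b) = C1 + sqrt(2)*b^3/3 + 3*b^2/2 - b + 3*sin(2*b)/2


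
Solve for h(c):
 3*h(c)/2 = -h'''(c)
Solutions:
 h(c) = C3*exp(-2^(2/3)*3^(1/3)*c/2) + (C1*sin(2^(2/3)*3^(5/6)*c/4) + C2*cos(2^(2/3)*3^(5/6)*c/4))*exp(2^(2/3)*3^(1/3)*c/4)


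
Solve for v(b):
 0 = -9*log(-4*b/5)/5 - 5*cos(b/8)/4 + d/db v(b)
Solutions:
 v(b) = C1 + 9*b*log(-b)/5 - 9*b*log(5)/5 - 9*b/5 + 18*b*log(2)/5 + 10*sin(b/8)


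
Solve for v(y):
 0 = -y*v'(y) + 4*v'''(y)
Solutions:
 v(y) = C1 + Integral(C2*airyai(2^(1/3)*y/2) + C3*airybi(2^(1/3)*y/2), y)


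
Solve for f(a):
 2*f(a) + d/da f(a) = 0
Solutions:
 f(a) = C1*exp(-2*a)


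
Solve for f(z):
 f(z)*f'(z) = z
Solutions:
 f(z) = -sqrt(C1 + z^2)
 f(z) = sqrt(C1 + z^2)


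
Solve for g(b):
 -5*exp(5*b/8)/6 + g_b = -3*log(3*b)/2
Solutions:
 g(b) = C1 - 3*b*log(b)/2 + 3*b*(1 - log(3))/2 + 4*exp(5*b/8)/3


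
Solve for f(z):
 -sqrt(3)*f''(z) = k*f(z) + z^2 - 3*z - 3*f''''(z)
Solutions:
 f(z) = C1*exp(-sqrt(2)*3^(3/4)*z*sqrt(1 - sqrt(4*k + 1))/6) + C2*exp(sqrt(2)*3^(3/4)*z*sqrt(1 - sqrt(4*k + 1))/6) + C3*exp(-sqrt(2)*3^(3/4)*z*sqrt(sqrt(4*k + 1) + 1)/6) + C4*exp(sqrt(2)*3^(3/4)*z*sqrt(sqrt(4*k + 1) + 1)/6) - z^2/k + 3*z/k + 2*sqrt(3)/k^2


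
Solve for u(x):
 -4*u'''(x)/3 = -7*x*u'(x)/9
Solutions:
 u(x) = C1 + Integral(C2*airyai(126^(1/3)*x/6) + C3*airybi(126^(1/3)*x/6), x)


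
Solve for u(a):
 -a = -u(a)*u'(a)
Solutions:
 u(a) = -sqrt(C1 + a^2)
 u(a) = sqrt(C1 + a^2)


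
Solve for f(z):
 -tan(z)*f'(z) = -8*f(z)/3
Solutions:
 f(z) = C1*sin(z)^(8/3)


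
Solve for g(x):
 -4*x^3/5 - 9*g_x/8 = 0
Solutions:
 g(x) = C1 - 8*x^4/45


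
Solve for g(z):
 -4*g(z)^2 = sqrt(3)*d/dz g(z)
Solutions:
 g(z) = 3/(C1 + 4*sqrt(3)*z)


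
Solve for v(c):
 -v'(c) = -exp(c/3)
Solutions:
 v(c) = C1 + 3*exp(c/3)


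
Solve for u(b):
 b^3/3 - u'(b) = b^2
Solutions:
 u(b) = C1 + b^4/12 - b^3/3


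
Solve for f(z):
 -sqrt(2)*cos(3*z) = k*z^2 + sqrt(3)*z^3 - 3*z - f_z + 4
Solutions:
 f(z) = C1 + k*z^3/3 + sqrt(3)*z^4/4 - 3*z^2/2 + 4*z + sqrt(2)*sin(3*z)/3


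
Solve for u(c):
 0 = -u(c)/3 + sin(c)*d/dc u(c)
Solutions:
 u(c) = C1*(cos(c) - 1)^(1/6)/(cos(c) + 1)^(1/6)


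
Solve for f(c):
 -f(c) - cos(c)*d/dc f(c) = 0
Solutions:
 f(c) = C1*sqrt(sin(c) - 1)/sqrt(sin(c) + 1)


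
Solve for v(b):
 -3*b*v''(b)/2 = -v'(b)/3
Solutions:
 v(b) = C1 + C2*b^(11/9)


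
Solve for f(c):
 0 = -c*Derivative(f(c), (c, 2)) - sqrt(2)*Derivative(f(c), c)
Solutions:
 f(c) = C1 + C2*c^(1 - sqrt(2))


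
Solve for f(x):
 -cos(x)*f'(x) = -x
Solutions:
 f(x) = C1 + Integral(x/cos(x), x)


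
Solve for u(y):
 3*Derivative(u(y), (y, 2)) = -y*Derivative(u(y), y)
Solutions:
 u(y) = C1 + C2*erf(sqrt(6)*y/6)
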